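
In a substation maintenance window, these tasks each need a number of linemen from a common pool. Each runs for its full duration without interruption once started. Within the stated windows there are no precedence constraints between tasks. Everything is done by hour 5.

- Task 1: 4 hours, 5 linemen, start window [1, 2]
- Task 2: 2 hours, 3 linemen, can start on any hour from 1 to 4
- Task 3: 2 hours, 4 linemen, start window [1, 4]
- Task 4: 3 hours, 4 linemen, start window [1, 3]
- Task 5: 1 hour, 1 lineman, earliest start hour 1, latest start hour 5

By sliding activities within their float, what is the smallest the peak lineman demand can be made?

12

Early-start (Task 1@1, Task 2@1, Task 3@1, Task 4@1, Task 5@1) gives peak 17: h1:17  h2:16  h3:9  h4:5  h5:0.
Shift Task 4→3, Task 5→3.
Schedule Task 1@1, Task 2@1, Task 3@1, Task 4@3, Task 5@3: h1:12  h2:12  h3:10  h4:9  h5:4 — peak 12.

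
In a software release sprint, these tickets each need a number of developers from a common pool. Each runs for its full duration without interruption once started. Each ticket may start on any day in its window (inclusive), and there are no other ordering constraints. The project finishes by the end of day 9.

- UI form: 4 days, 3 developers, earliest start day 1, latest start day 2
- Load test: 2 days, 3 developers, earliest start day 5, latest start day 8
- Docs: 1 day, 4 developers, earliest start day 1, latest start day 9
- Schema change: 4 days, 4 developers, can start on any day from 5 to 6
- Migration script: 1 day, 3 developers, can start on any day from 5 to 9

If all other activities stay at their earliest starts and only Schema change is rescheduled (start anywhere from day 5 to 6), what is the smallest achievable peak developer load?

7

Schema change@5: d1:7  d2:3  d3:3  d4:3  d5:10  d6:7  d7:4  d8:4  d9:0 → peak 10
Schema change@6: d1:7  d2:3  d3:3  d4:3  d5:6  d6:7  d7:4  d8:4  d9:4 → peak 7
Best is Schema change@6, peak 7.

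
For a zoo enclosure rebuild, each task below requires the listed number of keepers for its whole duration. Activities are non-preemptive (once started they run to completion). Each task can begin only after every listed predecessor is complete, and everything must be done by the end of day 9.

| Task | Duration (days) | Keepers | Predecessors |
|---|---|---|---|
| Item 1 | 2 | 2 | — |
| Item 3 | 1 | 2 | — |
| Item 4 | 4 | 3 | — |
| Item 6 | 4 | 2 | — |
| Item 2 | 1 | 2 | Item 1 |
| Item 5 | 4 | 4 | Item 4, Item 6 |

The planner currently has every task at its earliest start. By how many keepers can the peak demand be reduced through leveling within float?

3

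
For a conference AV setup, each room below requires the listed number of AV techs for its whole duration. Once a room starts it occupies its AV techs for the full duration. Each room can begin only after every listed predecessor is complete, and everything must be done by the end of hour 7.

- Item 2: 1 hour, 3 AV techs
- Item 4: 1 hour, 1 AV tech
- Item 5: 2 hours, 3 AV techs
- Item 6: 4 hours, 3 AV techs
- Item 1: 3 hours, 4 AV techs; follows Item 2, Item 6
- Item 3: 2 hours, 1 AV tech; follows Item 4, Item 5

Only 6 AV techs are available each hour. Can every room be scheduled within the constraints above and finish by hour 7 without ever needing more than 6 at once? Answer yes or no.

yes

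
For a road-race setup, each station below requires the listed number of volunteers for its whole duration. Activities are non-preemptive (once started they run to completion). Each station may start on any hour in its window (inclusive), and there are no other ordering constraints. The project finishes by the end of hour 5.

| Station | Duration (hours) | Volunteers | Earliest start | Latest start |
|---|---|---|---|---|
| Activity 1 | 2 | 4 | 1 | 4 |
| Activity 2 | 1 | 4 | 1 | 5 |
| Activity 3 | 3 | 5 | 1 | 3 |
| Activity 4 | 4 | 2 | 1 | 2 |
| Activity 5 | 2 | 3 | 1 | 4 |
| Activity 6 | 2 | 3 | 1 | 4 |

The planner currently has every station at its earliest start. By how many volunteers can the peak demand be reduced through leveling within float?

11

Early-start peak: h1:21  h2:17  h3:7  h4:2  h5:0 ⇒ 21.
Leveled (Activity 1@1, Activity 2@1, Activity 3@3, Activity 4@1, Activity 5@2, Activity 6@4): h1:10  h2:9  h3:10  h4:10  h5:8 ⇒ 10.
Reduction 21 − 10 = 11.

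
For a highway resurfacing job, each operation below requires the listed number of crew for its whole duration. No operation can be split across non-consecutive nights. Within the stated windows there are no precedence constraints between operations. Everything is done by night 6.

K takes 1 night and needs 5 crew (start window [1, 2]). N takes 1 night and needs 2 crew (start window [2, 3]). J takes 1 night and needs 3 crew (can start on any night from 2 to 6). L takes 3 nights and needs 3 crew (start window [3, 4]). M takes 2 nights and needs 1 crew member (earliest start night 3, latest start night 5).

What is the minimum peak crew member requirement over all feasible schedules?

5

Schedule K@1, N@2, J@2, L@3, M@3: n1:5  n2:5  n3:4  n4:4  n5:3  n6:0 — peak 5.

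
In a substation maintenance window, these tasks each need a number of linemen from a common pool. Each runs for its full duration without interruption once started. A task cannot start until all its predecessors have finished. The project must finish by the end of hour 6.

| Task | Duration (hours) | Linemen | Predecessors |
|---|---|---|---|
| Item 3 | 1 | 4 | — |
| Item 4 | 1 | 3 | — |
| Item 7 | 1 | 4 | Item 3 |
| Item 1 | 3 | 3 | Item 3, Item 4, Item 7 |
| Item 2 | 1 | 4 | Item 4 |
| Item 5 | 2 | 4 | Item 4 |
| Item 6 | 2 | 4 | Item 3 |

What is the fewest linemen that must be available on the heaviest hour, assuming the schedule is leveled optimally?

Early-start (Item 3@1, Item 4@1, Item 7@2, Item 1@3, Item 2@2, Item 5@2, Item 6@2) gives peak 16: h1:7  h2:16  h3:11  h4:3  h5:3  h6:0.
Shift Item 5→3, Item 6→5.
Schedule Item 3@1, Item 4@1, Item 7@2, Item 1@3, Item 2@2, Item 5@3, Item 6@5: h1:7  h2:8  h3:7  h4:7  h5:7  h6:4 — peak 8.

8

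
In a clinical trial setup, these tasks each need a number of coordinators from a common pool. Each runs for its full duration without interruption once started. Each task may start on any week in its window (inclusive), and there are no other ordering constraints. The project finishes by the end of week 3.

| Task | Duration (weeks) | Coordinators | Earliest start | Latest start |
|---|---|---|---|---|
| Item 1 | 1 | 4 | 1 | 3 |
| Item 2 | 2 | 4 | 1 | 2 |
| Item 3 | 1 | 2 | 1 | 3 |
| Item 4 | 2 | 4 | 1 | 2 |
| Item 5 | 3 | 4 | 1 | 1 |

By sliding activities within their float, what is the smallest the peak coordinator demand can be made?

Early-start (Item 1@1, Item 2@1, Item 3@1, Item 4@1, Item 5@1) gives peak 18: w1:18  w2:12  w3:4.
Shift Item 3→3, Item 4→2.
Schedule Item 1@1, Item 2@1, Item 3@3, Item 4@2, Item 5@1: w1:12  w2:12  w3:10 — peak 12.
Total coordinator-weeks = 34 over 3 weeks ⇒ peak ≥ ⌈34/3⌉ = 12, so 12 is optimal.

12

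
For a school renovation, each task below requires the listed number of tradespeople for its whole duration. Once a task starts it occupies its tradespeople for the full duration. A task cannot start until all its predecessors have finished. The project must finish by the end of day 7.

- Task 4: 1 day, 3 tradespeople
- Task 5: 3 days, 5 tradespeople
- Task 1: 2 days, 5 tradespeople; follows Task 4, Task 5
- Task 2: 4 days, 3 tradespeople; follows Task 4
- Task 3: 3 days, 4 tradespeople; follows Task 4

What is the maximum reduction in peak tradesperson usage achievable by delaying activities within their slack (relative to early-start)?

3

Early-start peak: d1:8  d2:12  d3:12  d4:12  d5:8  d6:0  d7:0 ⇒ 12.
Leveled (Task 4@1, Task 5@1, Task 1@5, Task 2@4, Task 3@2): d1:8  d2:9  d3:9  d4:7  d5:8  d6:8  d7:3 ⇒ 9.
Reduction 12 − 9 = 3.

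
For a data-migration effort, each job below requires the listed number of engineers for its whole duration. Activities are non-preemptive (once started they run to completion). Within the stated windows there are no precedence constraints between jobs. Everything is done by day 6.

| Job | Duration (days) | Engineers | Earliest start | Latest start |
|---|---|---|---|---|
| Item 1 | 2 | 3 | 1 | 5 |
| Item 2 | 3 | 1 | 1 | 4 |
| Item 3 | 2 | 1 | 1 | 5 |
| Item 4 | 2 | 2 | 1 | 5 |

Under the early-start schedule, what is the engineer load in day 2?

At early start, day 2 has: Item 1, Item 2, Item 3, Item 4.
Demand: 3 + 1 + 1 + 2 = 7.

7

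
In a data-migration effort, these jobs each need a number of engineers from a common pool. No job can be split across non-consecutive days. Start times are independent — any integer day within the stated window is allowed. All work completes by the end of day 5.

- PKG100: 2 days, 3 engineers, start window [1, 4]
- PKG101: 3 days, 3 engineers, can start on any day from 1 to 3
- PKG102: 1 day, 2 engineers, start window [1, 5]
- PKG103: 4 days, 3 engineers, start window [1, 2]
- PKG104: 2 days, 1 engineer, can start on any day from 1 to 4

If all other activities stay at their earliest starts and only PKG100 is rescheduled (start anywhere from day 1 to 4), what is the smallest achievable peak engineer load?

9

PKG100@1: d1:12  d2:10  d3:6  d4:3  d5:0 → peak 12
PKG100@2: d1:9  d2:10  d3:9  d4:3  d5:0 → peak 10
PKG100@3: d1:9  d2:7  d3:9  d4:6  d5:0 → peak 9
PKG100@4: d1:9  d2:7  d3:6  d4:6  d5:3 → peak 9
Best is PKG100@3, peak 9.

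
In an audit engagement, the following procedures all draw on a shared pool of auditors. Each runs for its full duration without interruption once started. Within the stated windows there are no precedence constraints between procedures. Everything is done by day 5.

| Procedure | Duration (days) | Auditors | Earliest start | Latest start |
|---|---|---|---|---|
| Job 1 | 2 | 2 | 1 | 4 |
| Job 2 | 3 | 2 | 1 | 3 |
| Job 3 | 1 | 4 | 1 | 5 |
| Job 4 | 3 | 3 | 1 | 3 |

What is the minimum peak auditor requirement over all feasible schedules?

6

Early-start (Job 1@1, Job 2@1, Job 3@1, Job 4@1) gives peak 11: d1:11  d2:7  d3:5  d4:0  d5:0.
Shift Job 2→2, Job 4→3.
Schedule Job 1@1, Job 2@2, Job 3@1, Job 4@3: d1:6  d2:4  d3:5  d4:5  d5:3 — peak 6.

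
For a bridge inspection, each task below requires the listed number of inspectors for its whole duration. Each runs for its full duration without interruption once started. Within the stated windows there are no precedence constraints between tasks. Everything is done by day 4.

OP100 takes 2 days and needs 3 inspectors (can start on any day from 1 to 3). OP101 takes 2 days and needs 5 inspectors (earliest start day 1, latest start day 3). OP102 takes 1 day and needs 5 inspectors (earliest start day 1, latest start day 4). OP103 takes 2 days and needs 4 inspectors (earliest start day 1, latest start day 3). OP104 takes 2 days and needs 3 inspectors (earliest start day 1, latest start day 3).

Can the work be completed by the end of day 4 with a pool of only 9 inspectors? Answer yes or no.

no

The minimum achievable peak is 10; 9 < 10, so no feasible schedule stays within the cap.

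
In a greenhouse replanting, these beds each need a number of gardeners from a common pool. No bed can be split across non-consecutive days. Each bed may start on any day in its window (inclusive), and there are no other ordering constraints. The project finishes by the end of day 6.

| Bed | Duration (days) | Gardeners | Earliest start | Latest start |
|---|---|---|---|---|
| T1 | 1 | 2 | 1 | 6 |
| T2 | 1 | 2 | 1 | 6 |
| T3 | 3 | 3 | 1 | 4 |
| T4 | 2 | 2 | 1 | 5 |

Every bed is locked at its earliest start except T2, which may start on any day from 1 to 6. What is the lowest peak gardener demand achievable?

T2@1: d1:9  d2:5  d3:3  d4:0  d5:0  d6:0 → peak 9
T2@2: d1:7  d2:7  d3:3  d4:0  d5:0  d6:0 → peak 7
T2@3: d1:7  d2:5  d3:5  d4:0  d5:0  d6:0 → peak 7
T2@4: d1:7  d2:5  d3:3  d4:2  d5:0  d6:0 → peak 7
T2@5: d1:7  d2:5  d3:3  d4:0  d5:2  d6:0 → peak 7
T2@6: d1:7  d2:5  d3:3  d4:0  d5:0  d6:2 → peak 7
Best is T2@2, peak 7.

7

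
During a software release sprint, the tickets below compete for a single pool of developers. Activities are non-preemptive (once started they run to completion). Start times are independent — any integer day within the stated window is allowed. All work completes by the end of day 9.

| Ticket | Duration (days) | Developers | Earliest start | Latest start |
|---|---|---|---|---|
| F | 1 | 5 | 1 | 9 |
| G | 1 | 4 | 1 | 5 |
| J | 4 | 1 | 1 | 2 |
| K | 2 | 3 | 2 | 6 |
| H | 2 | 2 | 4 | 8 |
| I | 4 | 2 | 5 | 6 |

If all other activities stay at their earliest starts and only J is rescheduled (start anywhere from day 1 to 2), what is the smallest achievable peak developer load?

9

J@1: d1:10  d2:4  d3:4  d4:3  d5:4  d6:2  d7:2  d8:2  d9:0 → peak 10
J@2: d1:9  d2:4  d3:4  d4:3  d5:5  d6:2  d7:2  d8:2  d9:0 → peak 9
Best is J@2, peak 9.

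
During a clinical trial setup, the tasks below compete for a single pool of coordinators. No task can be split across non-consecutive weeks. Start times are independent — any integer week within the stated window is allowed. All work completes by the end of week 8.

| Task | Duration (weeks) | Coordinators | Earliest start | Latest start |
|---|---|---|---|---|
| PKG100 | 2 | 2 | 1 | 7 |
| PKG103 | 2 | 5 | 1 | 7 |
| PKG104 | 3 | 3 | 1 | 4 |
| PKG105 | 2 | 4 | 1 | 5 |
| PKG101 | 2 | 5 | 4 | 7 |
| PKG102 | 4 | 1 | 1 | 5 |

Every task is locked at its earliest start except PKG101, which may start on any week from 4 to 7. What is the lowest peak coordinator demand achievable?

PKG101@4: w1:15  w2:15  w3:4  w4:6  w5:5  w6:0  w7:0  w8:0 → peak 15
PKG101@5: w1:15  w2:15  w3:4  w4:1  w5:5  w6:5  w7:0  w8:0 → peak 15
PKG101@6: w1:15  w2:15  w3:4  w4:1  w5:0  w6:5  w7:5  w8:0 → peak 15
PKG101@7: w1:15  w2:15  w3:4  w4:1  w5:0  w6:0  w7:5  w8:5 → peak 15
Best is PKG101@4, peak 15.

15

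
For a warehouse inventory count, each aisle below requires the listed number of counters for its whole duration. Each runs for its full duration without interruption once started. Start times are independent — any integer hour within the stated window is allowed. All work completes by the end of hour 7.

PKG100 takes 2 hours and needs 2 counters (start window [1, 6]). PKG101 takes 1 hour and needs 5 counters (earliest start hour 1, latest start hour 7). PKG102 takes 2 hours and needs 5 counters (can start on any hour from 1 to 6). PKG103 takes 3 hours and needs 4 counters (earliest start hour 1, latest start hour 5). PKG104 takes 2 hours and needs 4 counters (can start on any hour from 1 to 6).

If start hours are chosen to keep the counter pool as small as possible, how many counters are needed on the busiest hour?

8

Early-start (PKG100@1, PKG101@1, PKG102@1, PKG103@1, PKG104@1) gives peak 20: h1:20  h2:15  h3:4  h4:0  h5:0  h6:0  h7:0.
Shift PKG102→2, PKG103→4, PKG104→4.
Schedule PKG100@1, PKG101@1, PKG102@2, PKG103@4, PKG104@4: h1:7  h2:7  h3:5  h4:8  h5:8  h6:4  h7:0 — peak 8.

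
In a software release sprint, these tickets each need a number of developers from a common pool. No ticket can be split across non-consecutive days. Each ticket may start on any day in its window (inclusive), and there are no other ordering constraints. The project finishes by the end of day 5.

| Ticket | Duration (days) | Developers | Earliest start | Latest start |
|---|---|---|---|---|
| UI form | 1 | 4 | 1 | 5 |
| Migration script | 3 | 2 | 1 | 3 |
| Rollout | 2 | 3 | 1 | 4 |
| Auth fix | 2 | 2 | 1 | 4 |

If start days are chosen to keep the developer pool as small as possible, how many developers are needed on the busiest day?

Early-start (UI form@1, Migration script@1, Rollout@1, Auth fix@1) gives peak 11: d1:11  d2:7  d3:2  d4:0  d5:0.
Shift Migration script→2, Rollout→2, Auth fix→4.
Schedule UI form@1, Migration script@2, Rollout@2, Auth fix@4: d1:4  d2:5  d3:5  d4:4  d5:2 — peak 5.

5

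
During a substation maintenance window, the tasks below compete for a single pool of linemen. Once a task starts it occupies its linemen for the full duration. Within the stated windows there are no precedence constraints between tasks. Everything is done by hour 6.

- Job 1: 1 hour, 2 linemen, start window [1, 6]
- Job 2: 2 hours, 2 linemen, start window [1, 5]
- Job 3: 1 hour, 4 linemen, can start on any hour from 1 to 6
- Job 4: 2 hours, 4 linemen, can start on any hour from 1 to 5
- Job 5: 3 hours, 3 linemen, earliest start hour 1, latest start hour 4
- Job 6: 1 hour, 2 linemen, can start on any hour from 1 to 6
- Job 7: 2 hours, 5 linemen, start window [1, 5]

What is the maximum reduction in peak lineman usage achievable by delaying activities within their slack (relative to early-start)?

15

Early-start peak: h1:22  h2:14  h3:3  h4:0  h5:0  h6:0 ⇒ 22.
Leveled (Job 1@1, Job 2@1, Job 3@4, Job 4@5, Job 5@4, Job 6@1, Job 7@2): h1:6  h2:7  h3:5  h4:7  h5:7  h6:7 ⇒ 7.
Reduction 22 − 7 = 15.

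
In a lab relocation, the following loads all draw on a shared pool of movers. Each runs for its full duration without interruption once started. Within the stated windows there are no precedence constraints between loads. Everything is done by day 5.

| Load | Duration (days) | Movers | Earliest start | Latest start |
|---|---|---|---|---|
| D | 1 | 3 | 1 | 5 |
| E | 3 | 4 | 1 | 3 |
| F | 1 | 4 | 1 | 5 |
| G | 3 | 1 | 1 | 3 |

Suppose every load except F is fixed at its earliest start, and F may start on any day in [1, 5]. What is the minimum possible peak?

8

F@1: d1:12  d2:5  d3:5  d4:0  d5:0 → peak 12
F@2: d1:8  d2:9  d3:5  d4:0  d5:0 → peak 9
F@3: d1:8  d2:5  d3:9  d4:0  d5:0 → peak 9
F@4: d1:8  d2:5  d3:5  d4:4  d5:0 → peak 8
F@5: d1:8  d2:5  d3:5  d4:0  d5:4 → peak 8
Best is F@4, peak 8.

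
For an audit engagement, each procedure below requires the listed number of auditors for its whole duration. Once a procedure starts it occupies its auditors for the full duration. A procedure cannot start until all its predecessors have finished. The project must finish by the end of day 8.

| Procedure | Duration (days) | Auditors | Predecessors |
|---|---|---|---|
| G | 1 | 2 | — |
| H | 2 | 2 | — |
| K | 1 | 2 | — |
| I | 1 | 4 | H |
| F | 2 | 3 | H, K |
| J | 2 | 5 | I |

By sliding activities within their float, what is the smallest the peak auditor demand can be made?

5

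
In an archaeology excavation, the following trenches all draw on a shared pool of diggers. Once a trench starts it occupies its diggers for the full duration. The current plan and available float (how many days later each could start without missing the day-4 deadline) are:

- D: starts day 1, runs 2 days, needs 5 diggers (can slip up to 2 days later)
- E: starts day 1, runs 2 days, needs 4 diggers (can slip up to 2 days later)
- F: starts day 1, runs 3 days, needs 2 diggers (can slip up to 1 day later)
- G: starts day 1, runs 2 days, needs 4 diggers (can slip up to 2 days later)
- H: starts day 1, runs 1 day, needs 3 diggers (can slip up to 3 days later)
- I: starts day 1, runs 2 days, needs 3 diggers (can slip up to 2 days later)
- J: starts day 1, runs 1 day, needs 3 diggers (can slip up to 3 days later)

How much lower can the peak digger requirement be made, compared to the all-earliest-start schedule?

Early-start peak: d1:24  d2:18  d3:2  d4:0 ⇒ 24.
Leveled (D@1, E@1, F@1, G@3, H@3, I@3, J@4): d1:11  d2:11  d3:12  d4:10 ⇒ 12.
Reduction 24 − 12 = 12.

12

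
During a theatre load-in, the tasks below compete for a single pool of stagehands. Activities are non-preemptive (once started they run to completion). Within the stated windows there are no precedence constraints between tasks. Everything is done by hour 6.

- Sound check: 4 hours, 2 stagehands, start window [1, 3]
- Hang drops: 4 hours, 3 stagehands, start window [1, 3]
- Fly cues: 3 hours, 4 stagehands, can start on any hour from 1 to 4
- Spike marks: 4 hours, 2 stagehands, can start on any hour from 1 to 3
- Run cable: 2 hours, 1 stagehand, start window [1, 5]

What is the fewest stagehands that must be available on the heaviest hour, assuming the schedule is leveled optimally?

11

Early-start (Sound check@1, Hang drops@1, Fly cues@1, Spike marks@1, Run cable@1) gives peak 12: h1:12  h2:12  h3:11  h4:7  h5:0  h6:0.
Shift Run cable→4.
Schedule Sound check@1, Hang drops@1, Fly cues@1, Spike marks@1, Run cable@4: h1:11  h2:11  h3:11  h4:8  h5:1  h6:0 — peak 11.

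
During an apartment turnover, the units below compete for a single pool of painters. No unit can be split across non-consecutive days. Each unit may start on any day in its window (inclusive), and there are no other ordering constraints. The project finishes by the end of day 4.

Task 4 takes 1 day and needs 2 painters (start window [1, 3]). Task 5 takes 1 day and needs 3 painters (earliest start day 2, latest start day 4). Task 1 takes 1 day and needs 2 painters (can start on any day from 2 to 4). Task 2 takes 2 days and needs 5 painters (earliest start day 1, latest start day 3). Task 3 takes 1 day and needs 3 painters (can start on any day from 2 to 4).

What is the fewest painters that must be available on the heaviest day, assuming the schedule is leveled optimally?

5

Early-start (Task 4@1, Task 5@2, Task 1@2, Task 2@1, Task 3@2) gives peak 13: d1:7  d2:13  d3:0  d4:0.
Shift Task 4→3, Task 5→3, Task 1→4, Task 3→4.
Schedule Task 4@3, Task 5@3, Task 1@4, Task 2@1, Task 3@4: d1:5  d2:5  d3:5  d4:5 — peak 5.
Total painter-days = 20 over 4 days ⇒ peak ≥ ⌈20/4⌉ = 5, so 5 is optimal.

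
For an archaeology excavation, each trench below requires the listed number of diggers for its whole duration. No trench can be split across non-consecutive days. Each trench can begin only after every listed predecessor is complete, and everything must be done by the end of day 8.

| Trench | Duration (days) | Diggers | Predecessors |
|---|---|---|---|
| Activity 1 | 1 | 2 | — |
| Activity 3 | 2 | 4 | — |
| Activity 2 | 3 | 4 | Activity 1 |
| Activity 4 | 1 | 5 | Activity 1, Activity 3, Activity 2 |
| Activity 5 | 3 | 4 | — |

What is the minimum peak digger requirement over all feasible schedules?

8

Early-start (Activity 1@1, Activity 3@1, Activity 2@2, Activity 4@5, Activity 5@1) gives peak 12: d1:10  d2:12  d3:8  d4:4  d5:5  d6:0  d7:0  d8:0.
Shift Activity 5→6.
Schedule Activity 1@1, Activity 3@1, Activity 2@2, Activity 4@5, Activity 5@6: d1:6  d2:8  d3:4  d4:4  d5:5  d6:4  d7:4  d8:4 — peak 8.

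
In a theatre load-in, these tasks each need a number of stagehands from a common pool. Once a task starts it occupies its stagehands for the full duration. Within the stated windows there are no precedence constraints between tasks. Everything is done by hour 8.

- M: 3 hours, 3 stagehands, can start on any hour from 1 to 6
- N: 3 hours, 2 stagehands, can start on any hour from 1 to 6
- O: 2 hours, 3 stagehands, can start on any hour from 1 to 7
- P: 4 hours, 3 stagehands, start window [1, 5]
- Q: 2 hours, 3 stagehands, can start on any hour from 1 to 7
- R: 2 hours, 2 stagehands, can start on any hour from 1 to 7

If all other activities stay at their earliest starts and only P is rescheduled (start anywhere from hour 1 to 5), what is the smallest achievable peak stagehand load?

13

P@1: h1:16  h2:16  h3:8  h4:3  h5:0  h6:0  h7:0  h8:0 → peak 16
P@2: h1:13  h2:16  h3:8  h4:3  h5:3  h6:0  h7:0  h8:0 → peak 16
P@3: h1:13  h2:13  h3:8  h4:3  h5:3  h6:3  h7:0  h8:0 → peak 13
P@4: h1:13  h2:13  h3:5  h4:3  h5:3  h6:3  h7:3  h8:0 → peak 13
P@5: h1:13  h2:13  h3:5  h4:0  h5:3  h6:3  h7:3  h8:3 → peak 13
Best is P@3, peak 13.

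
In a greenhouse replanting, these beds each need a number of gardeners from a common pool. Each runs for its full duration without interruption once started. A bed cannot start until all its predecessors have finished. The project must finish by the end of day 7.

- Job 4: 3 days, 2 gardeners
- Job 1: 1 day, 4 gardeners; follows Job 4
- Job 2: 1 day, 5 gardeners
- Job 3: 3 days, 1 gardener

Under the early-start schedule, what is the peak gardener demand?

8

Early-start schedule: Job 4@1, Job 1@4, Job 2@1, Job 3@1.
Load per day: day 1: 8, day 2: 3, day 3: 3, day 4: 4, day 5: 0, day 6: 0, day 7: 0.
Peak is 8.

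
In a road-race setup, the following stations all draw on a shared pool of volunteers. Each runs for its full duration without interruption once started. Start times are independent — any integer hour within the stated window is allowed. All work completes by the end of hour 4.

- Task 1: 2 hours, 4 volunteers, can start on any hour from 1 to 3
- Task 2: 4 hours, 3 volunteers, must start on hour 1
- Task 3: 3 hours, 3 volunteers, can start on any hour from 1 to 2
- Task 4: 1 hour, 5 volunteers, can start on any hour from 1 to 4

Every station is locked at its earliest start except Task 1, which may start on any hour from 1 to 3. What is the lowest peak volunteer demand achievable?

11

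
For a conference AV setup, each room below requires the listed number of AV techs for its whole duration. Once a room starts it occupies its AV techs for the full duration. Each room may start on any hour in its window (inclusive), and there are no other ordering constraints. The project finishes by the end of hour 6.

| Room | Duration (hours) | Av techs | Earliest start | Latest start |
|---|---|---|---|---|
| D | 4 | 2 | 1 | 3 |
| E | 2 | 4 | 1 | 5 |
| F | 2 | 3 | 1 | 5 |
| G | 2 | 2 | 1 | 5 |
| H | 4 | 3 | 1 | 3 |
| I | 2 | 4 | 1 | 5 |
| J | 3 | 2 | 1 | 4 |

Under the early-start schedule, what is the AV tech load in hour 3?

At early start, hour 3 has: D, H, J.
Demand: 2 + 3 + 2 = 7.

7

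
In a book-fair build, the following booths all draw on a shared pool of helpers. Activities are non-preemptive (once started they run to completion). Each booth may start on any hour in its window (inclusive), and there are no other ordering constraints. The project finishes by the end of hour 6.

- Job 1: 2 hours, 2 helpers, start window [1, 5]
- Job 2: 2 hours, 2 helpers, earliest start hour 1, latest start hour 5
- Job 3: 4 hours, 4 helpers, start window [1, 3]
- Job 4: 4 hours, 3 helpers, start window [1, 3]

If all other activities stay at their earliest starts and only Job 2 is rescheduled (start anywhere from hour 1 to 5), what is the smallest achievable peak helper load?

9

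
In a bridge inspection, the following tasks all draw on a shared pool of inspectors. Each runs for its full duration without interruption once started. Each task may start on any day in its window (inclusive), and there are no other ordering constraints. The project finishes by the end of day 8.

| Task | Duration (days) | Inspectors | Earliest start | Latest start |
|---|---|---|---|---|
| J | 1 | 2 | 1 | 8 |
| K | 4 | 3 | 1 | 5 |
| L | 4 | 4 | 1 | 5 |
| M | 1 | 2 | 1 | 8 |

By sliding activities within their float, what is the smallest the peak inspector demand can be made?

5

Early-start (J@1, K@1, L@1, M@1) gives peak 11: d1:11  d2:7  d3:7  d4:7  d5:0  d6:0  d7:0  d8:0.
Shift L→5, M→2.
Schedule J@1, K@1, L@5, M@2: d1:5  d2:5  d3:3  d4:3  d5:4  d6:4  d7:4  d8:4 — peak 5.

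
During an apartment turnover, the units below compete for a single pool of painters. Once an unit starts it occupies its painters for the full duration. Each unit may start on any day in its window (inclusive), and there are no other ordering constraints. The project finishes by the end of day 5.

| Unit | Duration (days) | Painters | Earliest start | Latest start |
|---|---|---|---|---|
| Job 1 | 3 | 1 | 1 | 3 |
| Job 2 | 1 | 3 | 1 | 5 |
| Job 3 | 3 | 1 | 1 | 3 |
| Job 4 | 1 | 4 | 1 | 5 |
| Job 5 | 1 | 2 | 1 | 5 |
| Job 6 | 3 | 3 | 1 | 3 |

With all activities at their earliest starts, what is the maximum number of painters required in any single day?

14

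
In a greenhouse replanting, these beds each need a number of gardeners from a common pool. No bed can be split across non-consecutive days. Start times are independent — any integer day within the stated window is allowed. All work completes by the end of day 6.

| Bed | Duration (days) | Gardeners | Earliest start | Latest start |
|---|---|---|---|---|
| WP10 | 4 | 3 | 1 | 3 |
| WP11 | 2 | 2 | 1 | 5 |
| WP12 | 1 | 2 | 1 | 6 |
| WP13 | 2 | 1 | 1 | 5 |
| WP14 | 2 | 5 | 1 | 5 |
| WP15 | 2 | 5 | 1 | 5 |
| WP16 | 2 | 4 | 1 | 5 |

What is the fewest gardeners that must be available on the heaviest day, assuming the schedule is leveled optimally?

9

Early-start (WP10@1, WP11@1, WP12@1, WP13@1, WP14@1, WP15@1, WP16@1) gives peak 22: d1:22  d2:20  d3:3  d4:3  d5:0  d6:0.
Shift WP14→3, WP15→5, WP16→5.
Schedule WP10@1, WP11@1, WP12@1, WP13@1, WP14@3, WP15@5, WP16@5: d1:8  d2:6  d3:8  d4:8  d5:9  d6:9 — peak 9.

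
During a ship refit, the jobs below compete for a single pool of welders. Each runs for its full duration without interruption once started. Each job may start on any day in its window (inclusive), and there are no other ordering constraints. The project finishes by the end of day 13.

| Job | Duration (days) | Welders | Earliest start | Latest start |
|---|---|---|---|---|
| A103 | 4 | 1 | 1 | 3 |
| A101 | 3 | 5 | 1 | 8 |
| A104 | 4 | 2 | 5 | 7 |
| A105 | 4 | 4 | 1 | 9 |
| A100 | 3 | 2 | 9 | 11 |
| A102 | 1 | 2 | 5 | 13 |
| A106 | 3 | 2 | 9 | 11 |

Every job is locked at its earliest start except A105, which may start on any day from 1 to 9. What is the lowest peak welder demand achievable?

8

A105@1: d1:10  d2:10  d3:10  d4:5  d5:4  d6:2  d7:2  d8:2  d9:4  d10:4  d11:4  d12:0  d13:0 → peak 10
A105@2: d1:6  d2:10  d3:10  d4:5  d5:8  d6:2  d7:2  d8:2  d9:4  d10:4  d11:4  d12:0  d13:0 → peak 10
A105@3: d1:6  d2:6  d3:10  d4:5  d5:8  d6:6  d7:2  d8:2  d9:4  d10:4  d11:4  d12:0  d13:0 → peak 10
A105@4: d1:6  d2:6  d3:6  d4:5  d5:8  d6:6  d7:6  d8:2  d9:4  d10:4  d11:4  d12:0  d13:0 → peak 8
A105@5: d1:6  d2:6  d3:6  d4:1  d5:8  d6:6  d7:6  d8:6  d9:4  d10:4  d11:4  d12:0  d13:0 → peak 8
A105@6: d1:6  d2:6  d3:6  d4:1  d5:4  d6:6  d7:6  d8:6  d9:8  d10:4  d11:4  d12:0  d13:0 → peak 8
A105@7: d1:6  d2:6  d3:6  d4:1  d5:4  d6:2  d7:6  d8:6  d9:8  d10:8  d11:4  d12:0  d13:0 → peak 8
A105@8: d1:6  d2:6  d3:6  d4:1  d5:4  d6:2  d7:2  d8:6  d9:8  d10:8  d11:8  d12:0  d13:0 → peak 8
A105@9: d1:6  d2:6  d3:6  d4:1  d5:4  d6:2  d7:2  d8:2  d9:8  d10:8  d11:8  d12:4  d13:0 → peak 8
Best is A105@4, peak 8.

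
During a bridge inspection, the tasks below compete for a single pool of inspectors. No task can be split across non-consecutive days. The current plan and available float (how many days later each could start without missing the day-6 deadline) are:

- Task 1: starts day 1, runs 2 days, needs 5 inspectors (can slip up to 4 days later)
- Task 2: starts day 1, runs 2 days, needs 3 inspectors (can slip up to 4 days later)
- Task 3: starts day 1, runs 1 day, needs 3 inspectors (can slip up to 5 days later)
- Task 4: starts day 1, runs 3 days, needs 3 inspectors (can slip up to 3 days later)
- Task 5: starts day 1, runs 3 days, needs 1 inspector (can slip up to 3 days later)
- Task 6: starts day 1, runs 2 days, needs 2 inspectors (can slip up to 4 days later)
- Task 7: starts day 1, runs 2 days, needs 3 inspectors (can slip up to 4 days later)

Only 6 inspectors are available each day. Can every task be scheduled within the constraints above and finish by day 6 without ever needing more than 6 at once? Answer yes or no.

Total inspector-days = 41; over 6 days the average is 41/6 > 6, so some day must exceed 6.

no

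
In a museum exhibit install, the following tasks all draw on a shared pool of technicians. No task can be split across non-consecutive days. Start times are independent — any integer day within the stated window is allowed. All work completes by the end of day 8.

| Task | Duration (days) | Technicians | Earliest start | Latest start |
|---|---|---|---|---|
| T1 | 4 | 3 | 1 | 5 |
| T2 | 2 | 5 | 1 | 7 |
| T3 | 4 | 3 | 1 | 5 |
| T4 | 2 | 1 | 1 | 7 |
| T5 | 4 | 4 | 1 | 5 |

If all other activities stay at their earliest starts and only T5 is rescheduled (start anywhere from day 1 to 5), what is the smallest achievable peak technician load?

T5@1: d1:16  d2:16  d3:10  d4:10  d5:0  d6:0  d7:0  d8:0 → peak 16
T5@2: d1:12  d2:16  d3:10  d4:10  d5:4  d6:0  d7:0  d8:0 → peak 16
T5@3: d1:12  d2:12  d3:10  d4:10  d5:4  d6:4  d7:0  d8:0 → peak 12
T5@4: d1:12  d2:12  d3:6  d4:10  d5:4  d6:4  d7:4  d8:0 → peak 12
T5@5: d1:12  d2:12  d3:6  d4:6  d5:4  d6:4  d7:4  d8:4 → peak 12
Best is T5@3, peak 12.

12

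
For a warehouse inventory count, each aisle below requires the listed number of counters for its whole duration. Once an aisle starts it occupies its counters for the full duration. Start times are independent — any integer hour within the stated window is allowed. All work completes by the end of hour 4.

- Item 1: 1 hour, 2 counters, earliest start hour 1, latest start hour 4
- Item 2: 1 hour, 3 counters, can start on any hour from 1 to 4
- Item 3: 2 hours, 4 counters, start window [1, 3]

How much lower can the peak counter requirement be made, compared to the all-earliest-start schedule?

Early-start peak: h1:9  h2:4  h3:0  h4:0 ⇒ 9.
Leveled (Item 1@1, Item 2@2, Item 3@3): h1:2  h2:3  h3:4  h4:4 ⇒ 4.
Reduction 9 − 4 = 5.

5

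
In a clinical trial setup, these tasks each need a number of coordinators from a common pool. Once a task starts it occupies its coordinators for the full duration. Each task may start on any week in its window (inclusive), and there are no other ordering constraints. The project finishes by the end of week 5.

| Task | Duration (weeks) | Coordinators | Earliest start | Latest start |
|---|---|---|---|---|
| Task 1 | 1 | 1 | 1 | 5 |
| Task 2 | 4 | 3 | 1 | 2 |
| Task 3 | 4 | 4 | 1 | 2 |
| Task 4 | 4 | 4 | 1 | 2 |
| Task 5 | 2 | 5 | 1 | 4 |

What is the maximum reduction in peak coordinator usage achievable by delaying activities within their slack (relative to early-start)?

1

Early-start peak: w1:17  w2:16  w3:11  w4:11  w5:0 ⇒ 17.
Leveled (Task 1@1, Task 2@1, Task 3@1, Task 4@1, Task 5@2): w1:12  w2:16  w3:16  w4:11  w5:0 ⇒ 16.
Reduction 17 − 16 = 1.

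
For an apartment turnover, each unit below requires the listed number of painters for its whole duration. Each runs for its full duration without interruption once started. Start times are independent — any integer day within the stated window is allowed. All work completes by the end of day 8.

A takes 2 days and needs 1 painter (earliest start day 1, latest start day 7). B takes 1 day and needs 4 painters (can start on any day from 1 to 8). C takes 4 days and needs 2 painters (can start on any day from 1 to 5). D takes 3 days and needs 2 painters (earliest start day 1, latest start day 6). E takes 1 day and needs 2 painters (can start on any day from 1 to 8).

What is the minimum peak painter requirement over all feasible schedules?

4

Early-start (A@1, B@1, C@1, D@1, E@1) gives peak 11: d1:11  d2:5  d3:4  d4:2  d5:0  d6:0  d7:0  d8:0.
Shift B→3, C→4, D→4.
Schedule A@1, B@3, C@4, D@4, E@1: d1:3  d2:1  d3:4  d4:4  d5:4  d6:4  d7:2  d8:0 — peak 4.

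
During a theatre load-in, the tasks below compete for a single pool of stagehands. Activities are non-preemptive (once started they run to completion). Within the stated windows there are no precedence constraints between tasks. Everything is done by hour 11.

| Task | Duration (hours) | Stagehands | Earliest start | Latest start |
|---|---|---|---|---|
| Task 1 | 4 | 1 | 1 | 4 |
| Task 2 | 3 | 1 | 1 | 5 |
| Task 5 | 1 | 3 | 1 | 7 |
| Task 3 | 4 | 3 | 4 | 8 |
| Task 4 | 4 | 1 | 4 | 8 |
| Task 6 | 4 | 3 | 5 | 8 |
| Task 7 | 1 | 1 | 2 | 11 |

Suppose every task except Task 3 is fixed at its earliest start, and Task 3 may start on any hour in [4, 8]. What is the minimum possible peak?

6

Task 3@4: h1:5  h2:3  h3:2  h4:5  h5:7  h6:7  h7:7  h8:3  h9:0  h10:0  h11:0 → peak 7
Task 3@5: h1:5  h2:3  h3:2  h4:2  h5:7  h6:7  h7:7  h8:6  h9:0  h10:0  h11:0 → peak 7
Task 3@6: h1:5  h2:3  h3:2  h4:2  h5:4  h6:7  h7:7  h8:6  h9:3  h10:0  h11:0 → peak 7
Task 3@7: h1:5  h2:3  h3:2  h4:2  h5:4  h6:4  h7:7  h8:6  h9:3  h10:3  h11:0 → peak 7
Task 3@8: h1:5  h2:3  h3:2  h4:2  h5:4  h6:4  h7:4  h8:6  h9:3  h10:3  h11:3 → peak 6
Best is Task 3@8, peak 6.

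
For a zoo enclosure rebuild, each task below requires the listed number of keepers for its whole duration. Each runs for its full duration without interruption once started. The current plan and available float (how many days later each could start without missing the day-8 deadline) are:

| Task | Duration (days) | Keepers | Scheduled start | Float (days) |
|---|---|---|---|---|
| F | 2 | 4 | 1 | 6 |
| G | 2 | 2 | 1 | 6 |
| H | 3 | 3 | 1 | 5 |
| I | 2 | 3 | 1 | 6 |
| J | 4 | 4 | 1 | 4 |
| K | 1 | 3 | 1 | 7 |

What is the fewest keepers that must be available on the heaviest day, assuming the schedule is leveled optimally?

Early-start (F@1, G@1, H@1, I@1, J@1, K@1) gives peak 19: d1:19  d2:16  d3:7  d4:4  d5:0  d6:0  d7:0  d8:0.
Shift H→3, I→3, J→5, K→6.
Schedule F@1, G@1, H@3, I@3, J@5, K@6: d1:6  d2:6  d3:6  d4:6  d5:7  d6:7  d7:4  d8:4 — peak 7.

7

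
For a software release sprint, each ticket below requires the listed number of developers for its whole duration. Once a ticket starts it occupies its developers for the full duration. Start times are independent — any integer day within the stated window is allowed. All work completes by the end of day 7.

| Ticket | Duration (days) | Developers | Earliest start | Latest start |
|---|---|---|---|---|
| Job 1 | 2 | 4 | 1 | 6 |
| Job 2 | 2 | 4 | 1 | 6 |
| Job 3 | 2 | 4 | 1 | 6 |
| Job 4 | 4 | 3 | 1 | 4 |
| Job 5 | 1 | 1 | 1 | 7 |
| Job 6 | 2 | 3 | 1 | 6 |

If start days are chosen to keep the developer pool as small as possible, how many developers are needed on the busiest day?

Early-start (Job 1@1, Job 2@1, Job 3@1, Job 4@1, Job 5@1, Job 6@1) gives peak 19: d1:19  d2:18  d3:3  d4:3  d5:0  d6:0  d7:0.
Shift Job 2→3, Job 3→5, Job 5→5, Job 6→6.
Schedule Job 1@1, Job 2@3, Job 3@5, Job 4@1, Job 5@5, Job 6@6: d1:7  d2:7  d3:7  d4:7  d5:5  d6:7  d7:3 — peak 7.
Total developer-days = 43 over 7 days ⇒ peak ≥ ⌈43/7⌉ = 7, so 7 is optimal.

7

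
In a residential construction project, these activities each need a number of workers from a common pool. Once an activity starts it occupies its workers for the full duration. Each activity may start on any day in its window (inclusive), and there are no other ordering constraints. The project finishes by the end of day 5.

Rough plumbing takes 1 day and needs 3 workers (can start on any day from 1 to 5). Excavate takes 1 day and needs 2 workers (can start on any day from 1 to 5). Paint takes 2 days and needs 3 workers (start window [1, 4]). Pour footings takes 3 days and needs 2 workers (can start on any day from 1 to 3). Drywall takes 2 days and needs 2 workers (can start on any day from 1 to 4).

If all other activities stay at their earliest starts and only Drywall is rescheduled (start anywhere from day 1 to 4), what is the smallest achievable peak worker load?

Drywall@1: d1:12  d2:7  d3:2  d4:0  d5:0 → peak 12
Drywall@2: d1:10  d2:7  d3:4  d4:0  d5:0 → peak 10
Drywall@3: d1:10  d2:5  d3:4  d4:2  d5:0 → peak 10
Drywall@4: d1:10  d2:5  d3:2  d4:2  d5:2 → peak 10
Best is Drywall@2, peak 10.

10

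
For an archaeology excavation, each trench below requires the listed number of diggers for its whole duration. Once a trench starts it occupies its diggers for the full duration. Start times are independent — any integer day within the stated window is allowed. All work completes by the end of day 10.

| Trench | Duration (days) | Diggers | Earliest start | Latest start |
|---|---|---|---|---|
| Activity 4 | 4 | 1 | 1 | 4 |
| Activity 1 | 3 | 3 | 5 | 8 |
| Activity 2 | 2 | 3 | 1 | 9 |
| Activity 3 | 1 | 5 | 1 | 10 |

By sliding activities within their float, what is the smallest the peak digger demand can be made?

Early-start (Activity 4@1, Activity 1@5, Activity 2@1, Activity 3@1) gives peak 9: d1:9  d2:4  d3:1  d4:1  d5:3  d6:3  d7:3  d8:0  d9:0  d10:0.
Shift Activity 3→8.
Schedule Activity 4@1, Activity 1@5, Activity 2@1, Activity 3@8: d1:4  d2:4  d3:1  d4:1  d5:3  d6:3  d7:3  d8:5  d9:0  d10:0 — peak 5.

5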